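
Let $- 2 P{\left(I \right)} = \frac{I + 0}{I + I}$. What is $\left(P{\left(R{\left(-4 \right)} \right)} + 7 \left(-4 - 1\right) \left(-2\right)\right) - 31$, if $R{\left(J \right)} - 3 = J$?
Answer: $\frac{155}{4} \approx 38.75$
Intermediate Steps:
$R{\left(J \right)} = 3 + J$
$P{\left(I \right)} = - \frac{1}{4}$ ($P{\left(I \right)} = - \frac{\left(I + 0\right) \frac{1}{I + I}}{2} = - \frac{I \frac{1}{2 I}}{2} = \left(- \frac{1}{2}\right) \frac{1}{2} = - \frac{1}{4}$)
$\left(P{\left(R{\left(-4 \right)} \right)} + 7 \left(-4 - 1\right) \left(-2\right)\right) - 31 = \left(- \frac{1}{4} + 7 \left(-4 - 1\right) \left(-2\right)\right) - 31 = \left(- \frac{1}{4} + 7 \left(\left(-5\right) \left(-2\right)\right)\right) - 31 = \left(- \frac{1}{4} + 7 \cdot 10\right) - 31 = \left(- \frac{1}{4} + 70\right) - 31 = \frac{279}{4} - 31 = \frac{155}{4}$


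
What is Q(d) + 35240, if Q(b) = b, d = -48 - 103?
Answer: 35089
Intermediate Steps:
d = -151
Q(d) + 35240 = -151 + 35240 = 35089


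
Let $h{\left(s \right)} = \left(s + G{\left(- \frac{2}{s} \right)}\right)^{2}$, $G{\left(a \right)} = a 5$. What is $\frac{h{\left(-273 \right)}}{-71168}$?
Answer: $- \frac{5553081361}{5304079872} \approx -1.0469$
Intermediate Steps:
$G{\left(a \right)} = 5 a$
$h{\left(s \right)} = \left(s - \frac{10}{s}\right)^{2}$ ($h{\left(s \right)} = \left(s + 5 \left(- \frac{2}{s}\right)\right)^{2} = \left(s - \frac{10}{s}\right)^{2}$)
$\frac{h{\left(-273 \right)}}{-71168} = \frac{\frac{1}{74529} \left(-10 + \left(-273\right)^{2}\right)^{2}}{-71168} = \frac{\left(-10 + 74529\right)^{2}}{74529} \left(- \frac{1}{71168}\right) = \frac{74519^{2}}{74529} \left(- \frac{1}{71168}\right) = \frac{1}{74529} \cdot 5553081361 \left(- \frac{1}{71168}\right) = \frac{5553081361}{74529} \left(- \frac{1}{71168}\right) = - \frac{5553081361}{5304079872}$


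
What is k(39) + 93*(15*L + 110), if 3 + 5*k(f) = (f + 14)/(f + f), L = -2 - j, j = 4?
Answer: 725219/390 ≈ 1859.5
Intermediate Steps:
L = -6 (L = -2 - 1*4 = -2 - 4 = -6)
k(f) = -⅗ + (14 + f)/(10*f) (k(f) = -⅗ + ((f + 14)/(f + f))/5 = -⅗ + ((14 + f)/((2*f)))/5 = -⅗ + ((14 + f)*(1/(2*f)))/5 = -⅗ + ((14 + f)/(2*f))/5 = -⅗ + (14 + f)/(10*f))
k(39) + 93*(15*L + 110) = (⅒)*(14 - 5*39)/39 + 93*(15*(-6) + 110) = (⅒)*(1/39)*(14 - 195) + 93*(-90 + 110) = (⅒)*(1/39)*(-181) + 93*20 = -181/390 + 1860 = 725219/390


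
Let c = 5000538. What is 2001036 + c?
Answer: 7001574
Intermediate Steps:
2001036 + c = 2001036 + 5000538 = 7001574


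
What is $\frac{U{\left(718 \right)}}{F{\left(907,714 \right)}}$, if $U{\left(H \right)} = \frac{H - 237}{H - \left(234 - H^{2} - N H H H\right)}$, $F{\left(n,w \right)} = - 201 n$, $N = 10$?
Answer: $- \frac{481}{674896563042696} \approx -7.127 \cdot 10^{-13}$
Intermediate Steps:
$U{\left(H \right)} = \frac{-237 + H}{-234 + H + H^{2} + 10 H^{3}}$ ($U{\left(H \right)} = \frac{H - 237}{H - \left(234 - H^{2} - 10 H H H\right)} = \frac{-237 + H}{H - \left(234 - H^{2} - 10 H^{2} H\right)} = \frac{-237 + H}{H - \left(234 - H^{2} - 10 H^{3}\right)} = \frac{-237 + H}{H + \left(-234 + H^{2} + 10 H^{3}\right)} = \frac{-237 + H}{-234 + H + H^{2} + 10 H^{3}}$)
$\frac{U{\left(718 \right)}}{F{\left(907,714 \right)}} = \frac{\frac{1}{-234 + 718 + 718^{2} + 10 \cdot 718^{3}} \left(-237 + 718\right)}{\left(-201\right) 907} = \frac{\frac{1}{-234 + 718 + 515524 + 10 \cdot 370146232} \cdot 481}{-182307} = \frac{1}{-234 + 718 + 515524 + 3701462320} \cdot 481 \left(- \frac{1}{182307}\right) = \frac{1}{3701978328} \cdot 481 \left(- \frac{1}{182307}\right) = \frac{481}{3701978328} \left(- \frac{1}{182307}\right) = - \frac{481}{674896563042696}$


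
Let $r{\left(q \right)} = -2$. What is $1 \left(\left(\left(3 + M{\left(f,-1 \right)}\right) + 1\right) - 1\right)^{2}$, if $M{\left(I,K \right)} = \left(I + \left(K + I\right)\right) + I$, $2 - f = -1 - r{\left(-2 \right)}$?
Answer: $25$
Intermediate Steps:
$f = 1$ ($f = 2 - \left(-1 - -2\right) = 2 - \left(-1 + 2\right) = 2 - 1 = 1$)
$M{\left(I,K \right)} = K + 3 I$ ($M{\left(I,K \right)} = \left(I + \left(I + K\right)\right) + I = \left(K + 2 I\right) + I = K + 3 I$)
$1 \left(\left(\left(3 + M{\left(f,-1 \right)}\right) + 1\right) - 1\right)^{2} = 1 \left(\left(\left(3 + \left(-1 + 3 \cdot 1\right)\right) + 1\right) - 1\right)^{2} = 1 \left(\left(\left(3 + \left(-1 + 3\right)\right) + 1\right) - 1\right)^{2} = 1 \left(\left(\left(3 + 2\right) + 1\right) - 1\right)^{2} = 1 \left(\left(5 + 1\right) - 1\right)^{2} = 1 \left(6 - 1\right)^{2} = 1 \cdot 5^{2} = 1 \cdot 25 = 25$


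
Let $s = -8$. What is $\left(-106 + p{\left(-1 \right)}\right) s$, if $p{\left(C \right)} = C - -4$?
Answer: $824$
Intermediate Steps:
$p{\left(C \right)} = 4 + C$ ($p{\left(C \right)} = C + 4 = 4 + C$)
$\left(-106 + p{\left(-1 \right)}\right) s = \left(-106 + \left(4 - 1\right)\right) \left(-8\right) = \left(-106 + 3\right) \left(-8\right) = \left(-103\right) \left(-8\right) = 824$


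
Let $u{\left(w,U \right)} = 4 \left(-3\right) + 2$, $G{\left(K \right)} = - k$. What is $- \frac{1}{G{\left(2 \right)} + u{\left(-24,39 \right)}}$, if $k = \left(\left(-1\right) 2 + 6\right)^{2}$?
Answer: $\frac{1}{26} \approx 0.038462$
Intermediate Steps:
$k = 16$ ($k = \left(-2 + 6\right)^{2} = 4^{2} = 16$)
$G{\left(K \right)} = -16$ ($G{\left(K \right)} = \left(-1\right) 16 = -16$)
$u{\left(w,U \right)} = -10$ ($u{\left(w,U \right)} = -12 + 2 = -10$)
$- \frac{1}{G{\left(2 \right)} + u{\left(-24,39 \right)}} = - \frac{1}{-16 - 10} = - \frac{1}{-26} = \left(-1\right) \left(- \frac{1}{26}\right) = \frac{1}{26}$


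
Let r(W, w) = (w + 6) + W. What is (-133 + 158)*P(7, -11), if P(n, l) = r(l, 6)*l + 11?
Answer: 0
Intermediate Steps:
r(W, w) = 6 + W + w (r(W, w) = (6 + w) + W = 6 + W + w)
P(n, l) = 11 + l*(12 + l) (P(n, l) = (6 + l + 6)*l + 11 = (12 + l)*l + 11 = l*(12 + l) + 11 = 11 + l*(12 + l))
(-133 + 158)*P(7, -11) = (-133 + 158)*(11 - 11*(12 - 11)) = 25*(11 - 11*1) = 25*(11 - 11) = 25*0 = 0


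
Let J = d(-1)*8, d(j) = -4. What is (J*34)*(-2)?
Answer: 2176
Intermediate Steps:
J = -32 (J = -4*8 = -32)
(J*34)*(-2) = -32*34*(-2) = -1088*(-2) = 2176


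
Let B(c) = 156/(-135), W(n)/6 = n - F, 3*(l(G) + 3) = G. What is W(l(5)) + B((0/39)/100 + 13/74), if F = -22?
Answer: 5528/45 ≈ 122.84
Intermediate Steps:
l(G) = -3 + G/3
W(n) = 132 + 6*n (W(n) = 6*(n - 1*(-22)) = 6*(n + 22) = 6*(22 + n) = 132 + 6*n)
B(c) = -52/45 (B(c) = 156*(-1/135) = -52/45)
W(l(5)) + B((0/39)/100 + 13/74) = (132 + 6*(-3 + (⅓)*5)) - 52/45 = (132 + 6*(-3 + 5/3)) - 52/45 = (132 + 6*(-4/3)) - 52/45 = (132 - 8) - 52/45 = 124 - 52/45 = 5528/45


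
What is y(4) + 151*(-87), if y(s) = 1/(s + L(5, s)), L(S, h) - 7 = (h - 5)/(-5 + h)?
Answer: -157643/12 ≈ -13137.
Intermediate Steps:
L(S, h) = 8 (L(S, h) = 7 + (h - 5)/(-5 + h) = 7 + (-5 + h)/(-5 + h) = 7 + 1 = 8)
y(s) = 1/(8 + s) (y(s) = 1/(s + 8) = 1/(8 + s))
y(4) + 151*(-87) = 1/(8 + 4) + 151*(-87) = 1/12 - 13137 = -157643/12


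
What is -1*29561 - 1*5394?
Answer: -34955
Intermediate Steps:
-1*29561 - 1*5394 = -29561 - 5394 = -34955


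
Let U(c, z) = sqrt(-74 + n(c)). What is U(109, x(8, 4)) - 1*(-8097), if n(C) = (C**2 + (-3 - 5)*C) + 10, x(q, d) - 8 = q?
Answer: 8097 + sqrt(10945) ≈ 8201.6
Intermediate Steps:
x(q, d) = 8 + q
n(C) = 10 + C**2 - 8*C (n(C) = (C**2 - 8*C) + 10 = 10 + C**2 - 8*C)
U(c, z) = sqrt(-64 + c**2 - 8*c) (U(c, z) = sqrt(-74 + (10 + c**2 - 8*c)) = sqrt(-64 + c**2 - 8*c))
U(109, x(8, 4)) - 1*(-8097) = sqrt(-64 + 109**2 - 8*109) - 1*(-8097) = sqrt(-64 + 11881 - 872) + 8097 = sqrt(10945) + 8097 = 8097 + sqrt(10945)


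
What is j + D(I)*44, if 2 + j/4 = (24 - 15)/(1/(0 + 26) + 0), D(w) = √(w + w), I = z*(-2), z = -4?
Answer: 1104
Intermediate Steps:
I = 8 (I = -4*(-2) = 8)
D(w) = √2*√w (D(w) = √(2*w) = √2*√w)
j = 928 (j = -8 + 4*((24 - 15)/(1/(0 + 26) + 0)) = -8 + 4*(9/(1/26 + 0)) = -8 + 4*(9/(1/26)) = -8 + 4*(9*26) = -8 + 4*234 = -8 + 936 = 928)
j + D(I)*44 = 928 + (√2*√8)*44 = 928 + (√2*(2*√2))*44 = 928 + 4*44 = 928 + 176 = 1104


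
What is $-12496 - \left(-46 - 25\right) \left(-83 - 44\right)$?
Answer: $-21513$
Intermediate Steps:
$-12496 - \left(-46 - 25\right) \left(-83 - 44\right) = -12496 - \left(-46 - 25\right) \left(-127\right) = -12496 - \left(-71\right) \left(-127\right) = -12496 - 9017 = -21513$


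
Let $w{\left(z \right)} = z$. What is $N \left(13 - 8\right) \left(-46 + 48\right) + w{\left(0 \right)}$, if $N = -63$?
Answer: $-630$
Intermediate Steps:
$N \left(13 - 8\right) \left(-46 + 48\right) + w{\left(0 \right)} = - 63 \left(13 - 8\right) \left(-46 + 48\right) + 0 = - 63 \cdot 5 \cdot 2 + 0 = \left(-63\right) 10 + 0 = -630 + 0 = -630$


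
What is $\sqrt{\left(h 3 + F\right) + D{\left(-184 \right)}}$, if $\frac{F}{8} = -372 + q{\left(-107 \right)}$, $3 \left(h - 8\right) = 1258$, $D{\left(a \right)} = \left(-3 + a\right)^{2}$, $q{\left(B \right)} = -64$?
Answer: $\sqrt{32763} \approx 181.01$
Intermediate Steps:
$h = \frac{1282}{3}$ ($h = 8 + \frac{1}{3} \cdot 1258 = 8 + \frac{1258}{3} = \frac{1282}{3} \approx 427.33$)
$F = -3488$ ($F = 8 \left(-372 - 64\right) = 8 \left(-436\right) = -3488$)
$\sqrt{\left(h 3 + F\right) + D{\left(-184 \right)}} = \sqrt{\left(\frac{1282}{3} \cdot 3 - 3488\right) + \left(-3 - 184\right)^{2}} = \sqrt{\left(1282 - 3488\right) + \left(-187\right)^{2}} = \sqrt{-2206 + 34969} = \sqrt{32763}$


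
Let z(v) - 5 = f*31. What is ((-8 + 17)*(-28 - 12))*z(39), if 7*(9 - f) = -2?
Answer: -738000/7 ≈ -1.0543e+5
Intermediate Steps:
f = 65/7 (f = 9 - 1/7*(-2) = 9 + 2/7 = 65/7 ≈ 9.2857)
z(v) = 2050/7 (z(v) = 5 + (65/7)*31 = 5 + 2015/7 = 2050/7)
((-8 + 17)*(-28 - 12))*z(39) = ((-8 + 17)*(-28 - 12))*(2050/7) = (9*(-40))*(2050/7) = -360*2050/7 = -738000/7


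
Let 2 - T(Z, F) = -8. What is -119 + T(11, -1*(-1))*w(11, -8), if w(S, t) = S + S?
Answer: 101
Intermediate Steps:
w(S, t) = 2*S
T(Z, F) = 10 (T(Z, F) = 2 - 1*(-8) = 2 + 8 = 10)
-119 + T(11, -1*(-1))*w(11, -8) = -119 + 10*(2*11) = -119 + 10*22 = -119 + 220 = 101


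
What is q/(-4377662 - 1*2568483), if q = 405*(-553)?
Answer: 44793/1389229 ≈ 0.032243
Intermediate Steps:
q = -223965
q/(-4377662 - 1*2568483) = -223965/(-4377662 - 1*2568483) = -223965/(-4377662 - 2568483) = -223965/(-6946145) = -223965*(-1/6946145) = 44793/1389229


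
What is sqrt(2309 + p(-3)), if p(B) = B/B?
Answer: sqrt(2310) ≈ 48.062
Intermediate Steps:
p(B) = 1
sqrt(2309 + p(-3)) = sqrt(2309 + 1) = sqrt(2310)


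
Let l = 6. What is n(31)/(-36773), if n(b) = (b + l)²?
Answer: -1369/36773 ≈ -0.037228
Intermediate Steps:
n(b) = (6 + b)² (n(b) = (b + 6)² = (6 + b)²)
n(31)/(-36773) = (6 + 31)²/(-36773) = 37²*(-1/36773) = 1369*(-1/36773) = -1369/36773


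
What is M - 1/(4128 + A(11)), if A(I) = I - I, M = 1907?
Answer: 7872095/4128 ≈ 1907.0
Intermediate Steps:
A(I) = 0
M - 1/(4128 + A(11)) = 1907 - 1/(4128 + 0) = 1907 - 1/4128 = 7872095/4128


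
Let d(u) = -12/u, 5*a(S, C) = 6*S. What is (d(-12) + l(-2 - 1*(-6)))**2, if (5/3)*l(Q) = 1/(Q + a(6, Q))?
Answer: 3481/3136 ≈ 1.1100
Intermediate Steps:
a(S, C) = 6*S/5 (a(S, C) = (6*S)/5 = 6*S/5)
l(Q) = 3/(5*(36/5 + Q)) (l(Q) = 3/(5*(Q + (6/5)*6)) = 3/(5*(Q + 36/5)) = 3/(5*(36/5 + Q)))
(d(-12) + l(-2 - 1*(-6)))**2 = (-12/(-12) + 3/(36 + 5*(-2 - 1*(-6))))**2 = (-12*(-1/12) + 3/(36 + 5*(-2 + 6)))**2 = (1 + 3/(36 + 5*4))**2 = (1 + 3/(36 + 20))**2 = (1 + 3/56)**2 = (59/56)**2 = 3481/3136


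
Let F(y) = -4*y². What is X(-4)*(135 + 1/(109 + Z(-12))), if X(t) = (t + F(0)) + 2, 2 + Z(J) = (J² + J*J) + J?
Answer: -103412/383 ≈ -270.01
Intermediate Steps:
Z(J) = -2 + J + 2*J² (Z(J) = -2 + ((J² + J*J) + J) = -2 + ((J² + J²) + J) = -2 + (2*J² + J) = -2 + (J + 2*J²) = -2 + J + 2*J²)
X(t) = 2 + t (X(t) = (t - 4*0²) + 2 = (t - 4*0) + 2 = (t + 0) + 2 = t + 2 = 2 + t)
X(-4)*(135 + 1/(109 + Z(-12))) = (2 - 4)*(135 + 1/(109 + (-2 - 12 + 2*(-12)²))) = -2*(135 + 1/(109 + (-2 - 12 + 2*144))) = -2*(135 + 1/(109 + (-2 - 12 + 288))) = -2*(135 + 1/(109 + 274)) = -2*(135 + 1/383) = -2*51706/383 = -103412/383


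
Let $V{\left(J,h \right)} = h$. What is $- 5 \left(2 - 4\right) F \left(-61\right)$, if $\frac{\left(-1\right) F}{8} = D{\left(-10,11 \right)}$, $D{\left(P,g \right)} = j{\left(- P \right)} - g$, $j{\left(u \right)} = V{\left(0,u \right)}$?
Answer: $-4880$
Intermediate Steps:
$j{\left(u \right)} = u$
$D{\left(P,g \right)} = - P - g$
$F = 8$ ($F = - 8 \left(\left(-1\right) \left(-10\right) - 11\right) = - 8 \left(10 - 11\right) = \left(-8\right) \left(-1\right) = 8$)
$- 5 \left(2 - 4\right) F \left(-61\right) = - 5 \left(2 - 4\right) 8 \left(-61\right) = \left(-5\right) \left(-2\right) 8 \left(-61\right) = 10 \cdot 8 \left(-61\right) = 80 \left(-61\right) = -4880$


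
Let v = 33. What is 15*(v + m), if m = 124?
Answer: 2355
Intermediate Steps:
15*(v + m) = 15*(33 + 124) = 15*157 = 2355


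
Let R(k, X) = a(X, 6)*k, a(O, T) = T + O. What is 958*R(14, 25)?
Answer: 415772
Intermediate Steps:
a(O, T) = O + T
R(k, X) = k*(6 + X) (R(k, X) = (X + 6)*k = (6 + X)*k = k*(6 + X))
958*R(14, 25) = 958*(14*(6 + 25)) = 958*(14*31) = 958*434 = 415772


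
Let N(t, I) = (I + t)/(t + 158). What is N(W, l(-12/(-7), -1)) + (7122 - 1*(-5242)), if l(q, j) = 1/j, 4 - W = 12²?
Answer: 74137/6 ≈ 12356.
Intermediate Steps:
W = -140 (W = 4 - 1*12² = 4 - 1*144 = 4 - 144 = -140)
N(t, I) = (I + t)/(158 + t)
N(W, l(-12/(-7), -1)) + (7122 - 1*(-5242)) = (1/(-1) - 140)/(158 - 140) + (7122 - 1*(-5242)) = (-1 - 140)/18 + (7122 + 5242) = (1/18)*(-141) + 12364 = -47/6 + 12364 = 74137/6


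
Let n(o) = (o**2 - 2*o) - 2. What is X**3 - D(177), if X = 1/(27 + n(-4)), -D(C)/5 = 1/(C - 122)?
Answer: 117660/1294139 ≈ 0.090918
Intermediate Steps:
D(C) = -5/(-122 + C) (D(C) = -5/(C - 122) = -5/(-122 + C))
n(o) = -2 + o**2 - 2*o
X = 1/49 (X = 1/(27 + (-2 + (-4)**2 - 2*(-4))) = 1/(27 + (-2 + 16 + 8)) = 1/(27 + 22) = 1/49 ≈ 0.020408)
X**3 - D(177) = (1/49)**3 - (-5)/(-122 + 177) = 1/117649 - (-5)/55 = 1/117649 - 1*(-1/11) = 1/117649 + 1/11 = 117660/1294139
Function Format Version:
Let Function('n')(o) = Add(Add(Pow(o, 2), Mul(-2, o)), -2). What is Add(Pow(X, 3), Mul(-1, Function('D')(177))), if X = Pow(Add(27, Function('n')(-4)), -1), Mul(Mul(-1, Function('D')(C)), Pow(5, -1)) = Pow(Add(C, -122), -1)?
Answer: Rational(117660, 1294139) ≈ 0.090918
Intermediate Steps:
Function('D')(C) = Mul(-5, Pow(Add(-122, C), -1)) (Function('D')(C) = Mul(-5, Pow(Add(C, -122), -1)) = Mul(-5, Pow(Add(-122, C), -1)))
Function('n')(o) = Add(-2, Pow(o, 2), Mul(-2, o))
X = Rational(1, 49) (X = Pow(Add(27, Add(-2, Pow(-4, 2), Mul(-2, -4))), -1) = Pow(Add(27, Add(-2, 16, 8)), -1) = Pow(Add(27, 22), -1) = Pow(49, -1) = Rational(1, 49) ≈ 0.020408)
Add(Pow(X, 3), Mul(-1, Function('D')(177))) = Add(Pow(Rational(1, 49), 3), Mul(-1, Mul(-5, Pow(Add(-122, 177), -1)))) = Add(Rational(1, 117649), Mul(-1, Mul(-5, Pow(55, -1)))) = Add(Rational(1, 117649), Mul(-1, Mul(-5, Rational(1, 55)))) = Add(Rational(1, 117649), Mul(-1, Rational(-1, 11))) = Add(Rational(1, 117649), Rational(1, 11)) = Rational(117660, 1294139)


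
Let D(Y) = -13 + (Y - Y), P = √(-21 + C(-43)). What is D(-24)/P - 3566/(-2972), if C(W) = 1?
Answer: 1783/1486 + 13*I*√5/10 ≈ 1.1999 + 2.9069*I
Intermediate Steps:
P = 2*I*√5 (P = √(-21 + 1) = √(-20) = 2*I*√5 ≈ 4.4721*I)
D(Y) = -13 (D(Y) = -13 + 0 = -13)
D(-24)/P - 3566/(-2972) = -13*(-I*√5/10) - 3566/(-2972) = -(-13)*I*√5/10 - 3566*(-1/2972) = 13*I*√5/10 + 1783/1486 = 1783/1486 + 13*I*√5/10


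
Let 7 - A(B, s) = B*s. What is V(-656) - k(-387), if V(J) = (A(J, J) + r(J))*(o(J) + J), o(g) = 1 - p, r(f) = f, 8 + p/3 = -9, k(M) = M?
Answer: 260315327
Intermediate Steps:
p = -51 (p = -24 + 3*(-9) = -24 - 27 = -51)
o(g) = 52 (o(g) = 1 - 1*(-51) = 1 + 51 = 52)
A(B, s) = 7 - B*s
V(J) = (52 + J)*(7 + J - J**2) (V(J) = ((7 - J*J) + J)*(52 + J) = ((7 - J**2) + J)*(52 + J) = (7 + J - J**2)*(52 + J) = (52 + J)*(7 + J - J**2))
V(-656) - k(-387) = (364 - 1*(-656)**3 - 51*(-656)**2 + 59*(-656)) - 1*(-387) = (364 - 1*(-282300416) - 51*430336 - 38704) + 387 = (364 + 282300416 - 21947136 - 38704) + 387 = 260314940 + 387 = 260315327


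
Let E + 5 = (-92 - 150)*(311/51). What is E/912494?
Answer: -2041/1257762 ≈ -0.0016227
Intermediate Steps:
E = -75517/51 (E = -5 + (-92 - 150)*(311/51) = -5 - 75262/51 = -75517/51 ≈ -1480.7)
E/912494 = -75517/51/912494 = -75517/51*1/912494 = -2041/1257762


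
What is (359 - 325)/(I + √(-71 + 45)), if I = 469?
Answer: 15946/219987 - 34*I*√26/219987 ≈ 0.072486 - 0.00078808*I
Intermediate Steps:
(359 - 325)/(I + √(-71 + 45)) = (359 - 325)/(469 + √(-71 + 45)) = 34/(469 + √(-26)) = 34/(469 + I*√26)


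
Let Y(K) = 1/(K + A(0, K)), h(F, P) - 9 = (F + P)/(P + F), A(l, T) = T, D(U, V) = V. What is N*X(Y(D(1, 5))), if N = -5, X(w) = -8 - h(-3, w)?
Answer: 90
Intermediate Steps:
h(F, P) = 10 (h(F, P) = 9 + (F + P)/(P + F) = 9 + (F + P)/(F + P) = 9 + 1 = 10)
Y(K) = 1/(2*K) (Y(K) = 1/(K + K) = 1/(2*K))
X(w) = -18 (X(w) = -8 - 1*10 = -8 - 10 = -18)
N*X(Y(D(1, 5))) = -5*(-18) = 90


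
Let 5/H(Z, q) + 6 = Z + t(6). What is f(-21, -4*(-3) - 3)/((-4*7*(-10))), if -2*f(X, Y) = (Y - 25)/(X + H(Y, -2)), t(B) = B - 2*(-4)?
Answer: -17/12320 ≈ -0.0013799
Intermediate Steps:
t(B) = 8 + B (t(B) = B + 8 = 8 + B)
H(Z, q) = 5/(8 + Z) (H(Z, q) = 5/(-6 + (Z + (8 + 6))) = 5/(-6 + (Z + 14)) = 5/(-6 + (14 + Z)) = 5/(8 + Z))
f(X, Y) = -(-25 + Y)/(2*(X + 5/(8 + Y))) (f(X, Y) = -(Y - 25)/(2*(X + 5/(8 + Y))) = -(-25 + Y)/(2*(X + 5/(8 + Y))))
f(-21, -4*(-3) - 3)/((-4*7*(-10))) = (-(-25 + (-4*(-3) - 3))*(8 + (-4*(-3) - 3))/(10 + 2*(-21)*(8 + (-4*(-3) - 3))))/((-4*7*(-10))) = (-(-25 + (12 - 3))*(8 + (12 - 3))/(10 + 2*(-21)*(8 + (12 - 3))))/((-28*(-10))) = -(-25 + 9)*(8 + 9)/(10 + 2*(-21)*(8 + 9))/280 = -1*(-16)*17/(10 + 2*(-21)*17)*(1/280) = -1*(-16)*17/(10 - 714)*(1/280) = -1*(-16)*17/(-704)*(1/280) = -1*(-1/704)*(-16)*17*(1/280) = -17/44*1/280 = -17/12320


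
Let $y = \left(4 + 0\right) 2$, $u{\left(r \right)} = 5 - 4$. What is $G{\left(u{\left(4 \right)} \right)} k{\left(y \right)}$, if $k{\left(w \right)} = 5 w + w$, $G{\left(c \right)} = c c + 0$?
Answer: $48$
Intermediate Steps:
$u{\left(r \right)} = 1$ ($u{\left(r \right)} = 5 - 4 = 1$)
$G{\left(c \right)} = c^{2}$ ($G{\left(c \right)} = c^{2} + 0 = c^{2}$)
$y = 8$ ($y = 4 \cdot 2 = 8$)
$k{\left(w \right)} = 6 w$
$G{\left(u{\left(4 \right)} \right)} k{\left(y \right)} = 1^{2} \cdot 6 \cdot 8 = 1 \cdot 48 = 48$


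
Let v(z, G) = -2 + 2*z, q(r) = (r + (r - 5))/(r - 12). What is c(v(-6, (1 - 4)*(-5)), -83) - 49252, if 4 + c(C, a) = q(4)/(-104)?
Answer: -40980989/832 ≈ -49256.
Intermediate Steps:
q(r) = (-5 + 2*r)/(-12 + r) (q(r) = (r + (-5 + r))/(-12 + r) = (-5 + 2*r)/(-12 + r))
c(C, a) = -3325/832 (c(C, a) = -4 + ((-5 + 2*4)/(-12 + 4))/(-104) = -4 + ((-5 + 8)/(-8))*(-1/104) = -4 - 1/8*3*(-1/104) = -4 - 3/8*(-1/104) = -4 + 3/832 = -3325/832)
c(v(-6, (1 - 4)*(-5)), -83) - 49252 = -3325/832 - 49252 = -40980989/832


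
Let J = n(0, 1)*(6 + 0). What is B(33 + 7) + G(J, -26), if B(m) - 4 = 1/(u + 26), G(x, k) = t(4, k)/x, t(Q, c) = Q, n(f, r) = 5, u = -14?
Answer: 253/60 ≈ 4.2167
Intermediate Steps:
J = 30 (J = 5*(6 + 0) = 5*6 = 30)
G(x, k) = 4/x
B(m) = 49/12 (B(m) = 4 + 1/(-14 + 26) = 4 + 1/12 = 49/12)
B(33 + 7) + G(J, -26) = 49/12 + 4/30 = 49/12 + 4*(1/30) = 49/12 + 2/15 = 253/60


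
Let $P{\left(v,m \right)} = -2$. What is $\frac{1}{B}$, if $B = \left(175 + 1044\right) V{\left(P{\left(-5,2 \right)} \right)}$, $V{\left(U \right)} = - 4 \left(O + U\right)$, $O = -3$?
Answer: $\frac{1}{24380} \approx 4.1017 \cdot 10^{-5}$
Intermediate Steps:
$V{\left(U \right)} = 12 - 4 U$ ($V{\left(U \right)} = - 4 \left(-3 + U\right) = 12 - 4 U$)
$B = 24380$ ($B = \left(175 + 1044\right) \left(12 - -8\right) = 1219 \left(12 + 8\right) = 1219 \cdot 20 = 24380$)
$\frac{1}{B} = \frac{1}{24380}$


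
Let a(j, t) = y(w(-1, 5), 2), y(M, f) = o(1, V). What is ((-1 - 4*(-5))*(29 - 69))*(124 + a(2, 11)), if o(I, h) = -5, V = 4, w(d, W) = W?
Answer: -90440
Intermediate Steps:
y(M, f) = -5
a(j, t) = -5
((-1 - 4*(-5))*(29 - 69))*(124 + a(2, 11)) = ((-1 - 4*(-5))*(29 - 69))*(124 - 5) = ((-1 + 20)*(-40))*119 = (19*(-40))*119 = -760*119 = -90440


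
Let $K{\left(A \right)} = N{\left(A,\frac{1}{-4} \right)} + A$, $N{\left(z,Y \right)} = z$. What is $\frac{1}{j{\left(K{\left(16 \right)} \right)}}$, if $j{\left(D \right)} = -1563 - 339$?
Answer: $- \frac{1}{1902} \approx -0.00052576$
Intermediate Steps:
$K{\left(A \right)} = 2 A$ ($K{\left(A \right)} = A + A = 2 A$)
$j{\left(D \right)} = -1902$ ($j{\left(D \right)} = -1563 - 339 = -1902$)
$\frac{1}{j{\left(K{\left(16 \right)} \right)}} = \frac{1}{-1902} = - \frac{1}{1902}$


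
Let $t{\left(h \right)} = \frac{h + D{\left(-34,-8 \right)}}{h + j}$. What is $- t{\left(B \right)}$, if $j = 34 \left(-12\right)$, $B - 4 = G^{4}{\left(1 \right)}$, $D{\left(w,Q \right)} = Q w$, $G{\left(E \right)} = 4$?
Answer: $\frac{133}{37} \approx 3.5946$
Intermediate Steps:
$B = 260$ ($B = 4 + 4^{4} = 4 + 256 = 260$)
$j = -408$
$t{\left(h \right)} = \frac{272 + h}{-408 + h}$ ($t{\left(h \right)} = \frac{h - -272}{h - 408} = \frac{h + 272}{-408 + h} = \frac{272 + h}{-408 + h}$)
$- t{\left(B \right)} = - \frac{272 + 260}{-408 + 260} = - \frac{532}{-148} = - \frac{\left(-1\right) 532}{148} = \left(-1\right) \left(- \frac{133}{37}\right) = \frac{133}{37}$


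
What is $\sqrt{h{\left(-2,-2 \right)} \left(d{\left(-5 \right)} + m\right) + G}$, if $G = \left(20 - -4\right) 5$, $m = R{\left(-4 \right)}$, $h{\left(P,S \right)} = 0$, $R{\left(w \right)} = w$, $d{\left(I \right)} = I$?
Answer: $2 \sqrt{30} \approx 10.954$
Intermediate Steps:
$m = -4$
$G = 120$ ($G = \left(20 + \left(8 - 4\right)\right) 5 = \left(20 + 4\right) 5 = 24 \cdot 5 = 120$)
$\sqrt{h{\left(-2,-2 \right)} \left(d{\left(-5 \right)} + m\right) + G} = \sqrt{0 \left(-5 - 4\right) + 120} = \sqrt{0 \left(-9\right) + 120} = \sqrt{0 + 120} = \sqrt{120} = 2 \sqrt{30}$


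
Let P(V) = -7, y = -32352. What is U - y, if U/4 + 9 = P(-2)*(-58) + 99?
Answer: 34336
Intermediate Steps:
U = 1984 (U = -36 + 4*(-7*(-58) + 99) = -36 + 4*(406 + 99) = -36 + 4*505 = -36 + 2020 = 1984)
U - y = 1984 - 1*(-32352) = 1984 + 32352 = 34336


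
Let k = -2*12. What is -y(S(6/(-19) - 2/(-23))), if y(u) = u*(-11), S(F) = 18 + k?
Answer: -66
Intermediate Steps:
k = -24
S(F) = -6 (S(F) = 18 - 24 = -6)
y(u) = -11*u
-y(S(6/(-19) - 2/(-23))) = -(-11)*(-6) = -1*66 = -66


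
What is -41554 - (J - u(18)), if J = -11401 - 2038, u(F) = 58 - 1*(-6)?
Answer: -28051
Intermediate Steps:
u(F) = 64 (u(F) = 58 + 6 = 64)
J = -13439
-41554 - (J - u(18)) = -41554 - (-13439 - 1*64) = -41554 - (-13439 - 64) = -41554 - 1*(-13503) = -41554 + 13503 = -28051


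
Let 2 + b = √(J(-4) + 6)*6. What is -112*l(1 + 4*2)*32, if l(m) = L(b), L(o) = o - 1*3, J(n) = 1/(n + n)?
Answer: 17920 - 5376*√94 ≈ -34202.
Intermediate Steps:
J(n) = 1/(2*n)
b = -2 + 3*√94/2 (b = -2 + √((½)/(-4) + 6)*6 = -2 + √((½)*(-¼) + 6)*6 = -2 + √(-⅛ + 6)*6 = -2 + √(47/8)*6 = -2 + (√94/4)*6 = -2 + 3*√94/2 ≈ 12.543)
L(o) = -3 + o (L(o) = o - 3 = -3 + o)
l(m) = -5 + 3*√94/2 (l(m) = -3 + (-2 + 3*√94/2) = -5 + 3*√94/2)
-112*l(1 + 4*2)*32 = -112*(-5 + 3*√94/2)*32 = (560 - 168*√94)*32 = 17920 - 5376*√94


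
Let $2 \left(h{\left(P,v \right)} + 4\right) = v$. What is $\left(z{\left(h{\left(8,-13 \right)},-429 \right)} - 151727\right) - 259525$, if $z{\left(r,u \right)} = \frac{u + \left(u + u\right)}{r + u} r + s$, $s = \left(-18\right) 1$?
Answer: $- \frac{120511119}{293} \approx -4.113 \cdot 10^{5}$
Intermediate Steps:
$s = -18$
$h{\left(P,v \right)} = -4 + \frac{v}{2}$
$z{\left(r,u \right)} = -18 + \frac{3 r u}{r + u}$ ($z{\left(r,u \right)} = \frac{u + \left(u + u\right)}{r + u} r - 18 = \frac{u + 2 u}{r + u} r - 18 = \frac{3 u}{r + u} r - 18 = \frac{3 r u}{r + u} - 18 = -18 + \frac{3 r u}{r + u}$)
$\left(z{\left(h{\left(8,-13 \right)},-429 \right)} - 151727\right) - 259525 = \left(\frac{3 \left(- 6 \left(-4 + \frac{1}{2} \left(-13\right)\right) - -2574 + \left(-4 + \frac{1}{2} \left(-13\right)\right) \left(-429\right)\right)}{\left(-4 + \frac{1}{2} \left(-13\right)\right) - 429} - 151727\right) - 259525 = \left(\frac{3 \left(- 6 \left(-4 - \frac{13}{2}\right) + 2574 + \left(-4 - \frac{13}{2}\right) \left(-429\right)\right)}{\left(-4 - \frac{13}{2}\right) - 429} - 151727\right) - 259525 = \left(\frac{3 \left(\left(-6\right) \left(- \frac{21}{2}\right) + 2574 - - \frac{9009}{2}\right)}{- \frac{21}{2} - 429} - 151727\right) - 259525 = \left(\frac{3 \left(63 + 2574 + \frac{9009}{2}\right)}{- \frac{879}{2}} - 151727\right) - 259525 = \left(3 \left(- \frac{2}{879}\right) \frac{14283}{2} - 151727\right) - 259525 = \left(- \frac{14283}{293} - 151727\right) - 259525 = - \frac{44470294}{293} - 259525 = - \frac{120511119}{293}$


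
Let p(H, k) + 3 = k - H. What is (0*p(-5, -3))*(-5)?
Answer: 0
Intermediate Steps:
p(H, k) = -3 + k - H (p(H, k) = -3 + (k - H) = -3 + k - H)
(0*p(-5, -3))*(-5) = (0*(-3 - 3 - 1*(-5)))*(-5) = (0*(-3 - 3 + 5))*(-5) = (0*(-1))*(-5) = 0*(-5) = 0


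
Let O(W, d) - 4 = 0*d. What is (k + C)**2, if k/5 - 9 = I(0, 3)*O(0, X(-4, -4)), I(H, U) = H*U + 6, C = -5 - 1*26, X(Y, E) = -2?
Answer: 17956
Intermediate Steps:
O(W, d) = 4 (O(W, d) = 4 + 0*d = 4 + 0 = 4)
C = -31 (C = -5 - 26 = -31)
I(H, U) = 6 + H*U
k = 165 (k = 45 + 5*((6 + 0*3)*4) = 45 + 5*((6 + 0)*4) = 45 + 5*(6*4) = 45 + 5*24 = 45 + 120 = 165)
(k + C)**2 = (165 - 31)**2 = 134**2 = 17956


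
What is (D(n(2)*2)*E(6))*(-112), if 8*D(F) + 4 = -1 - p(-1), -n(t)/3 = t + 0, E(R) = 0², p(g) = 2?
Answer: 0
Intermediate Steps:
E(R) = 0
n(t) = -3*t (n(t) = -3*(t + 0) = -3*t)
D(F) = -7/8 (D(F) = -½ + (-1 - 1*2)/8 = -½ + (-1 - 2)/8 = -½ + (⅛)*(-3) = -½ - 3/8 = -7/8)
(D(n(2)*2)*E(6))*(-112) = -7/8*0*(-112) = 0*(-112) = 0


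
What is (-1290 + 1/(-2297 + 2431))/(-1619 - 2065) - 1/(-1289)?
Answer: 223308907/636322584 ≈ 0.35094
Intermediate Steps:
(-1290 + 1/(-2297 + 2431))/(-1619 - 2065) - 1/(-1289) = (-1290 + 1/134)/(-3684) - 1*(-1/1289) = (-1290 + 1/134)*(-1/3684) + 1/1289 = -172859/134*(-1/3684) + 1/1289 = 172859/493656 + 1/1289 = 223308907/636322584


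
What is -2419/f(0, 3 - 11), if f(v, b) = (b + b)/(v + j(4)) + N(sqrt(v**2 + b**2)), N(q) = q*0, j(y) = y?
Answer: 2419/4 ≈ 604.75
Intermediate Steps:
N(q) = 0
f(v, b) = 2*b/(4 + v) (f(v, b) = (b + b)/(v + 4) + 0 = (2*b)/(4 + v) + 0 = 2*b/(4 + v) + 0 = 2*b/(4 + v))
-2419/f(0, 3 - 11) = -2419*(4 + 0)/(2*(3 - 11)) = -2419/(2*(-8)/4) = -2419/(2*(-8)*(1/4)) = -2419/(-4) = -2419*(-1/4) = 2419/4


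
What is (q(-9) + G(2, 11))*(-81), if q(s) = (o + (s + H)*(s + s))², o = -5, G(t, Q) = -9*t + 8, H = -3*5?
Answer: -14767839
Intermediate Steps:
H = -15
G(t, Q) = 8 - 9*t
q(s) = (-5 + 2*s*(-15 + s))² (q(s) = (-5 + (s - 15)*(s + s))² = (-5 + (-15 + s)*(2*s))² = (-5 + 2*s*(-15 + s))²)
(q(-9) + G(2, 11))*(-81) = ((5 - 2*(-9)² + 30*(-9))² + (8 - 9*2))*(-81) = ((5 - 2*81 - 270)² + (8 - 18))*(-81) = ((5 - 162 - 270)² - 10)*(-81) = ((-427)² - 10)*(-81) = (182329 - 10)*(-81) = 182319*(-81) = -14767839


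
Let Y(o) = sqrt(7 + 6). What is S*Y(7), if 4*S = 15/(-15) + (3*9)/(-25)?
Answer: -13*sqrt(13)/25 ≈ -1.8749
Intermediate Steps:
S = -13/25 (S = (15/(-15) + (3*9)/(-25))/4 = (15*(-1/15) + 27*(-1/25))/4 = (-1 - 27/25)/4 = (1/4)*(-52/25) = -13/25 ≈ -0.52000)
Y(o) = sqrt(13)
S*Y(7) = -13*sqrt(13)/25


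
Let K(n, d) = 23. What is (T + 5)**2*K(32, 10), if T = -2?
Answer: 207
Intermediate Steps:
(T + 5)**2*K(32, 10) = (-2 + 5)**2*23 = 3**2*23 = 9*23 = 207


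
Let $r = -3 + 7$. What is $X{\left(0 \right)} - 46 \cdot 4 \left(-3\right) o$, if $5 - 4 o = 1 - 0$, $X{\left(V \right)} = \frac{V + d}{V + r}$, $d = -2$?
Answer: $\frac{1103}{2} \approx 551.5$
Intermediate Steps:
$r = 4$
$X{\left(V \right)} = \frac{-2 + V}{4 + V}$ ($X{\left(V \right)} = \frac{V - 2}{V + 4} = \frac{-2 + V}{4 + V}$)
$o = 1$ ($o = \frac{5}{4} - \frac{1 - 0}{4} = \frac{5}{4} - \frac{1 + 0}{4} = \frac{5}{4} - \frac{1}{4} = 1$)
$X{\left(0 \right)} - 46 \cdot 4 \left(-3\right) o = \frac{-2 + 0}{4 + 0} - 46 \cdot 4 \left(-3\right) 1 = \frac{1}{4} \left(-2\right) - 46 \left(\left(-12\right) 1\right) = \frac{1}{4} \left(-2\right) - -552 = - \frac{1}{2} + 552 = \frac{1103}{2}$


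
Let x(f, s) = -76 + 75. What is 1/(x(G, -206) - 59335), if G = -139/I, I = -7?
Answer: -1/59336 ≈ -1.6853e-5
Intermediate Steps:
G = 139/7 (G = -139/(-7) = -139*(-1/7) = 139/7 ≈ 19.857)
x(f, s) = -1
1/(x(G, -206) - 59335) = 1/(-1 - 59335) = 1/(-59336) = -1/59336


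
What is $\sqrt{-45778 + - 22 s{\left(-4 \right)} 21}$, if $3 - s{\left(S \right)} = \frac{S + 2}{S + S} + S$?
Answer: $\frac{i \sqrt{195586}}{2} \approx 221.13 i$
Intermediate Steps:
$s{\left(S \right)} = 3 - S - \frac{2 + S}{2 S}$ ($s{\left(S \right)} = 3 - \left(\frac{S + 2}{S + S} + S\right) = 3 - \left(\frac{2 + S}{2 S} + S\right) = 3 - \left(S + \frac{2 + S}{2 S}\right) = 3 - S - \frac{2 + S}{2 S}$)
$\sqrt{-45778 + - 22 s{\left(-4 \right)} 21} = \sqrt{-45778 + - 22 \left(\frac{5}{2} - -4 - \frac{1}{-4}\right) 21} = \sqrt{-45778 + - 22 \left(\frac{5}{2} + 4 - - \frac{1}{4}\right) 21} = \sqrt{-45778 + - 22 \left(\frac{5}{2} + 4 + \frac{1}{4}\right) 21} = \sqrt{-45778 + \left(-22\right) \frac{27}{4} \cdot 21} = \sqrt{-45778 - \frac{6237}{2}} = \sqrt{- \frac{97793}{2}} = \frac{i \sqrt{195586}}{2}$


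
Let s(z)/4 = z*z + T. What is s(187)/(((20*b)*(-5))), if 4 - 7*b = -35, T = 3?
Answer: -244804/975 ≈ -251.08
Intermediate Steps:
b = 39/7 (b = 4/7 - ⅐*(-35) = 4/7 + 5 = 39/7 ≈ 5.5714)
s(z) = 12 + 4*z² (s(z) = 4*(z*z + 3) = 4*(z² + 3) = 4*(3 + z²) = 12 + 4*z²)
s(187)/(((20*b)*(-5))) = (12 + 4*187²)/(((20*(39/7))*(-5))) = (12 + 4*34969)/(((780/7)*(-5))) = (12 + 139876)/(-3900/7) = 139888*(-7/3900) = -244804/975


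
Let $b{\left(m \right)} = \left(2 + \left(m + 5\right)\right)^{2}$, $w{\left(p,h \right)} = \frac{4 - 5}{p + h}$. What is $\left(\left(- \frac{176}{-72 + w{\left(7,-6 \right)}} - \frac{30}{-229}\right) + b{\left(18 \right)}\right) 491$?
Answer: $\frac{5150893929}{16717} \approx 3.0812 \cdot 10^{5}$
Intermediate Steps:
$w{\left(p,h \right)} = - \frac{1}{h + p}$
$b{\left(m \right)} = \left(7 + m\right)^{2}$ ($b{\left(m \right)} = \left(2 + \left(5 + m\right)\right)^{2} = \left(7 + m\right)^{2}$)
$\left(\left(- \frac{176}{-72 + w{\left(7,-6 \right)}} - \frac{30}{-229}\right) + b{\left(18 \right)}\right) 491 = \left(\left(- \frac{176}{-72 - \frac{1}{-6 + 7}} - \frac{30}{-229}\right) + \left(7 + 18\right)^{2}\right) 491 = \left(\left(- \frac{176}{-72 - 1^{-1}} - - \frac{30}{229}\right) + 25^{2}\right) 491 = \left(\left(- \frac{176}{-72 - 1} + \frac{30}{229}\right) + 625\right) 491 = \left(\left(- \frac{176}{-73} + \frac{30}{229}\right) + 625\right) 491 = \left(\left(\left(-176\right) \left(- \frac{1}{73}\right) + \frac{30}{229}\right) + 625\right) 491 = \left(\left(\frac{176}{73} + \frac{30}{229}\right) + 625\right) 491 = \left(\frac{42494}{16717} + 625\right) 491 = \frac{10490619}{16717} \cdot 491 = \frac{5150893929}{16717}$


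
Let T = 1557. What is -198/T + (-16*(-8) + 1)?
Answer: 22295/173 ≈ 128.87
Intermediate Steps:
-198/T + (-16*(-8) + 1) = -198/1557 + (-16*(-8) + 1) = (1/1557)*(-198) + (128 + 1) = -22/173 + 129 = 22295/173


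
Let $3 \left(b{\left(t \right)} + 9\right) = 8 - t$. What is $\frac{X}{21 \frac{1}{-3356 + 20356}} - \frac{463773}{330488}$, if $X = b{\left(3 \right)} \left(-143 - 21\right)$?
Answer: $\frac{20270782750301}{20820744} \approx 9.7359 \cdot 10^{5}$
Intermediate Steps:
$b{\left(t \right)} = - \frac{19}{3} - \frac{t}{3}$ ($b{\left(t \right)} = -9 + \frac{8 - t}{3} = -9 - \left(- \frac{8}{3} + \frac{t}{3}\right) = - \frac{19}{3} - \frac{t}{3}$)
$X = \frac{3608}{3}$ ($X = \left(- \frac{19}{3} - 1\right) \left(-143 - 21\right) = \left(- \frac{19}{3} - 1\right) \left(-164\right) = \left(- \frac{22}{3}\right) \left(-164\right) = \frac{3608}{3} \approx 1202.7$)
$\frac{X}{21 \frac{1}{-3356 + 20356}} - \frac{463773}{330488} = \frac{3608}{3 \frac{21}{-3356 + 20356}} - \frac{463773}{330488} = \frac{3608}{3 \cdot \frac{21}{17000}} - \frac{463773}{330488} = \frac{3608}{3} \cdot \frac{17000}{21} - \frac{463773}{330488} = \frac{61336000}{63} - \frac{463773}{330488} = \frac{20270782750301}{20820744}$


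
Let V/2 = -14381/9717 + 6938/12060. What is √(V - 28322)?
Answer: I*√300127425283490785/3255195 ≈ 168.3*I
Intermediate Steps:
V = -17669719/9765585 (V = 2*(-14381/9717 + 6938/12060) = 2*(-14381*1/9717 + 6938*(1/12060)) = 2*(-14381/9717 + 3469/6030) = 2*(-17669719/19531170) = -17669719/9765585 ≈ -1.8094)
√(V - 28322) = √(-17669719/9765585 - 28322) = √(-276598568089/9765585) = I*√300127425283490785/3255195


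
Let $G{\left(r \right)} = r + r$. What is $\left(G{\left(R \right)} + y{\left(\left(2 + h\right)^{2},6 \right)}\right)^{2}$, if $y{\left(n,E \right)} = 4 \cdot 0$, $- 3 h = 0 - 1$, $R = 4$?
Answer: $64$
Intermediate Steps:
$G{\left(r \right)} = 2 r$
$h = \frac{1}{3}$ ($h = - \frac{0 - 1}{3} = \left(- \frac{1}{3}\right) \left(-1\right) = \frac{1}{3} \approx 0.33333$)
$y{\left(n,E \right)} = 0$
$\left(G{\left(R \right)} + y{\left(\left(2 + h\right)^{2},6 \right)}\right)^{2} = \left(2 \cdot 4 + 0\right)^{2} = \left(8 + 0\right)^{2} = 8^{2} = 64$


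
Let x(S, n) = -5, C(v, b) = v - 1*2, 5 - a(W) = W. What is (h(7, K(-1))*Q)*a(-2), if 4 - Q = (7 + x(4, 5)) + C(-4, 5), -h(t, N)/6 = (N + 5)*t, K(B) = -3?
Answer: -4704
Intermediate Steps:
a(W) = 5 - W
C(v, b) = -2 + v (C(v, b) = v - 2 = -2 + v)
h(t, N) = -6*t*(5 + N) (h(t, N) = -6*(N + 5)*t = -6*(5 + N)*t = -6*t*(5 + N))
Q = 8 (Q = 4 - ((7 - 5) + (-2 - 4)) = 4 - (2 - 6) = 4 - 1*(-4) = 4 + 4 = 8)
(h(7, K(-1))*Q)*a(-2) = (-6*7*(5 - 3)*8)*(5 - 1*(-2)) = (-6*7*2*8)*(5 + 2) = -84*8*7 = -672*7 = -4704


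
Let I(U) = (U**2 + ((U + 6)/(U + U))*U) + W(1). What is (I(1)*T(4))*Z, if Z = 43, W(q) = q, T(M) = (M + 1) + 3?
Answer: 1892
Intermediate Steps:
T(M) = 4 + M (T(M) = (1 + M) + 3 = 4 + M)
I(U) = 4 + U**2 + U/2 (I(U) = (U**2 + ((U + 6)/(U + U))*U) + 1 = (U**2 + ((6 + U)/((2*U)))*U) + 1 = (U**2 + ((6 + U)*(1/(2*U)))*U) + 1 = (U**2 + ((6 + U)/(2*U))*U) + 1 = (U**2 + (3 + U/2)) + 1 = (3 + U**2 + U/2) + 1 = 4 + U**2 + U/2)
(I(1)*T(4))*Z = ((4 + 1**2 + (1/2)*1)*(4 + 4))*43 = ((4 + 1 + 1/2)*8)*43 = ((11/2)*8)*43 = 44*43 = 1892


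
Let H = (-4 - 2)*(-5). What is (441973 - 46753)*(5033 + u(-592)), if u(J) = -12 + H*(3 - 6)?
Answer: 1948829820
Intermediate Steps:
H = 30 (H = -6*(-5) = 30)
u(J) = -102 (u(J) = -12 + 30*(3 - 6) = -12 + 30*(-3) = -12 - 90 = -102)
(441973 - 46753)*(5033 + u(-592)) = (441973 - 46753)*(5033 - 102) = 395220*4931 = 1948829820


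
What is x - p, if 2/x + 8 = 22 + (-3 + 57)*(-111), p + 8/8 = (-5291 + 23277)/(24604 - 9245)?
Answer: -7870089/45923410 ≈ -0.17137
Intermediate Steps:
p = 2627/15359 (p = -1 + (-5291 + 23277)/(24604 - 9245) = -1 + 17986/15359 = 2627/15359 ≈ 0.17104)
x = -1/2990 (x = 2/(-8 + (22 + (-3 + 57)*(-111))) = 2/(-8 + (22 + 54*(-111))) = 2/(-8 + (22 - 5994)) = 2/(-8 - 5972) = 2/(-5980) = 2*(-1/5980) = -1/2990 ≈ -0.00033445)
x - p = -1/2990 - 1*2627/15359 = -1/2990 - 2627/15359 = -7870089/45923410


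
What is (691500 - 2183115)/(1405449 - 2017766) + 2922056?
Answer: 1789226055367/612317 ≈ 2.9221e+6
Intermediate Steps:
(691500 - 2183115)/(1405449 - 2017766) + 2922056 = -1491615/(-612317) + 2922056 = -1491615*(-1/612317) + 2922056 = 1491615/612317 + 2922056 = 1789226055367/612317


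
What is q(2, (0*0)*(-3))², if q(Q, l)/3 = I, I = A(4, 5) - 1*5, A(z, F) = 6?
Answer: 9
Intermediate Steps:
I = 1 (I = 6 - 1*5 = 6 - 5 = 1)
q(Q, l) = 3 (q(Q, l) = 3*1 = 3)
q(2, (0*0)*(-3))² = 3² = 9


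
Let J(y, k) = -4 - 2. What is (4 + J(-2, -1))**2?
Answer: 4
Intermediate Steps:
J(y, k) = -6
(4 + J(-2, -1))**2 = (4 - 6)**2 = (-2)**2 = 4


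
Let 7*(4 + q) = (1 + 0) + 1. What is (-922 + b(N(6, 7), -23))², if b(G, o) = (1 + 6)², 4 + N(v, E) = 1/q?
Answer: 762129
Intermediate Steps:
q = -26/7 (q = -4 + ((1 + 0) + 1)/7 = -4 + (1 + 1)/7 = -4 + (⅐)*2 = -4 + 2/7 = -26/7 ≈ -3.7143)
N(v, E) = -111/26 (N(v, E) = -4 + 1/(-26/7) = -4 - 7/26 = -111/26)
b(G, o) = 49 (b(G, o) = 7² = 49)
(-922 + b(N(6, 7), -23))² = (-922 + 49)² = (-873)² = 762129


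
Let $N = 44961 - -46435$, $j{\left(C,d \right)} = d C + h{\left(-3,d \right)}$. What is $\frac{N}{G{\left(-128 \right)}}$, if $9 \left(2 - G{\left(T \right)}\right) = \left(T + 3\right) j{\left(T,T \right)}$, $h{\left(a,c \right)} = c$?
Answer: $\frac{411282}{1016009} \approx 0.4048$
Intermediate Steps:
$j{\left(C,d \right)} = d + C d$ ($j{\left(C,d \right)} = d C + d = C d + d = d + C d$)
$N = 91396$ ($N = 44961 + 46435 = 91396$)
$G{\left(T \right)} = 2 - \frac{T \left(1 + T\right) \left(3 + T\right)}{9}$ ($G{\left(T \right)} = 2 - \frac{\left(T + 3\right) T \left(1 + T\right)}{9} = 2 - \frac{\left(3 + T\right) T \left(1 + T\right)}{9} = 2 - \frac{T \left(1 + T\right) \left(3 + T\right)}{9}$)
$\frac{N}{G{\left(-128 \right)}} = \frac{91396}{2 - \frac{4 \left(-128\right)^{2}}{9} - - \frac{128}{3} - \frac{\left(-128\right)^{3}}{9}} = \frac{91396}{2 - \frac{65536}{9} + \frac{128}{3} - - \frac{2097152}{9}} = \frac{91396}{2 - \frac{65536}{9} + \frac{128}{3} + \frac{2097152}{9}} = \frac{91396}{\frac{2032018}{9}} = 91396 \cdot \frac{9}{2032018} = \frac{411282}{1016009}$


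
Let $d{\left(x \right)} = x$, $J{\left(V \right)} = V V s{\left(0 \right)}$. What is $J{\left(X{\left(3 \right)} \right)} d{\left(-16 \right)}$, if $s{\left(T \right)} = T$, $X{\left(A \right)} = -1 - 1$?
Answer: $0$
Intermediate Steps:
$X{\left(A \right)} = -2$ ($X{\left(A \right)} = -1 - 1 = -2$)
$J{\left(V \right)} = 0$ ($J{\left(V \right)} = V V 0 = V^{2} \cdot 0 = 0$)
$J{\left(X{\left(3 \right)} \right)} d{\left(-16 \right)} = 0 \left(-16\right) = 0$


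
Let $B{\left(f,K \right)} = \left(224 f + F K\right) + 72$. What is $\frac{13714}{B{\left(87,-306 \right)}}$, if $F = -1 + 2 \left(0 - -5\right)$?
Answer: $\frac{6857}{8403} \approx 0.81602$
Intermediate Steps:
$F = 9$ ($F = -1 + 2 \left(0 + 5\right) = -1 + 2 \cdot 5 = -1 + 10 = 9$)
$B{\left(f,K \right)} = 72 + 9 K + 224 f$ ($B{\left(f,K \right)} = \left(224 f + 9 K\right) + 72 = \left(9 K + 224 f\right) + 72 = 72 + 9 K + 224 f$)
$\frac{13714}{B{\left(87,-306 \right)}} = \frac{13714}{72 + 9 \left(-306\right) + 224 \cdot 87} = \frac{13714}{72 - 2754 + 19488} = \frac{13714}{16806} = 13714 \cdot \frac{1}{16806} = \frac{6857}{8403}$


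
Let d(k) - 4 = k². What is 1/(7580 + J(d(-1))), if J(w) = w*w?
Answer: 1/7605 ≈ 0.00013149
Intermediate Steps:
d(k) = 4 + k²
J(w) = w²
1/(7580 + J(d(-1))) = 1/(7580 + (4 + (-1)²)²) = 1/(7580 + (4 + 1)²) = 1/(7580 + 5²) = 1/(7580 + 25) = 1/7605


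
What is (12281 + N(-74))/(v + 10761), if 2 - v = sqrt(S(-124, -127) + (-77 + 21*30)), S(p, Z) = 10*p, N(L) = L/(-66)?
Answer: 9524785/8346756 + 202655*I*sqrt(687)/1911407124 ≈ 1.1411 + 0.002779*I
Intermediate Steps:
N(L) = -L/66 (N(L) = L*(-1/66) = -L/66)
v = 2 - I*sqrt(687) (v = 2 - sqrt(10*(-124) + (-77 + 21*30)) = 2 - sqrt(-1240 + (-77 + 630)) = 2 - sqrt(-1240 + 553) = 2 - sqrt(-687) = 2 - I*sqrt(687) ≈ 2.0 - 26.211*I)
(12281 + N(-74))/(v + 10761) = (12281 - 1/66*(-74))/((2 - I*sqrt(687)) + 10761) = (12281 + 37/33)/(10763 - I*sqrt(687)) = 405310/(33*(10763 - I*sqrt(687)))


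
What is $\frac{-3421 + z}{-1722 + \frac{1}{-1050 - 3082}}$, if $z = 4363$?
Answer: $- \frac{3892344}{7115305} \approx -0.54704$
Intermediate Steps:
$\frac{-3421 + z}{-1722 + \frac{1}{-1050 - 3082}} = \frac{-3421 + 4363}{-1722 + \frac{1}{-1050 - 3082}} = \frac{942}{-1722 + \frac{1}{-4132}} = \frac{942}{-1722 - \frac{1}{4132}} = \frac{942}{- \frac{7115305}{4132}} = 942 \left(- \frac{4132}{7115305}\right) = - \frac{3892344}{7115305}$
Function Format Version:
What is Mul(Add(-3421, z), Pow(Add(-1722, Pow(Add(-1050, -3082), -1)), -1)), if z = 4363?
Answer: Rational(-3892344, 7115305) ≈ -0.54704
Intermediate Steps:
Mul(Add(-3421, z), Pow(Add(-1722, Pow(Add(-1050, -3082), -1)), -1)) = Mul(Add(-3421, 4363), Pow(Add(-1722, Pow(Add(-1050, -3082), -1)), -1)) = Mul(942, Pow(Add(-1722, Pow(-4132, -1)), -1)) = Mul(942, Pow(Add(-1722, Rational(-1, 4132)), -1)) = Mul(942, Pow(Rational(-7115305, 4132), -1)) = Mul(942, Rational(-4132, 7115305)) = Rational(-3892344, 7115305)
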